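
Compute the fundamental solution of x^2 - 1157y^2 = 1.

(x, y) = (2313, 68)

First expand sqrt(1157) as a continued fraction. With x_i = (sqrt(1157) + m_i)/d_i and (m_0, d_0) = (0, 1): a_0 = floor(sqrt(1157)) = 34, since 34^2 = 1156 <= 1157 < 1225 = 35^2.
Iterate m_{i+1} = d_i*a_i - m_i, d_{i+1} = (1157 - m_{i+1}^2)/d_i, a_{i+1} = floor((a_0 + m_{i+1})/d_{i+1}):
  m_1 = 1*34 - 0 = 34, d_1 = (1157 - 34^2)/1 = 1/1 = 1, a_1 = floor((34 + 34)/1) = 68.
  m_2 = 1*68 - 34 = 34, d_2 = (1157 - 34^2)/1 = 1/1 = 1: (m_2, d_2) = (m_1, d_1) = (34, 1), so from here the quotient a_1 repeats; the period length is 1.
So sqrt(1157) = [34; (68)] with period length k = 1.
k is odd, so (p_{k-1}, q_{k-1}) only solves x^2 - 1157y^2 = -1 and the fundamental solution of x^2 - 1157y^2 = 1 is (p_{2k-1}, q_{2k-1}) = (p_1, q_1); compute convergents through index 1, running through the period twice.
Convergents (p_i = a_i*p_{i-1} + p_{i-2}, q_i = a_i*q_{i-1} + q_{i-2} with p_{-2}=0, p_{-1}=1, q_{-2}=1, q_{-1}=0):
  i=0: a_0=34, p_0 = 34*1 + 0 = 34, q_0 = 34*0 + 1 = 1.
  i=1: a_1=68, p_1 = 68*34 + 1 = 2313, q_1 = 68*1 + 0 = 68.
Indeed p_0^2 - 1157*q_0^2 = 1156 - 1157 = -1, not +1.
Check: 2313^2 - 1157*68^2 = 5349969 - 5349968 = 1, so (x, y) = (2313, 68) solves the equation, and by the theorem it is the least positive solution.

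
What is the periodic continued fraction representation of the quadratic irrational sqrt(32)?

Write x_i = (sqrt(32) + m_i)/d_i with (m_0, d_0) = (0, 1). a_0 = floor(sqrt(32)) = 5, since 5^2 = 25 <= 32 < 36 = 6^2.
Iterate m_{i+1} = d_i*a_i - m_i, d_{i+1} = (32 - m_{i+1}^2)/d_i, a_{i+1} = floor((a_0 + m_{i+1})/d_{i+1}):
  m_1 = 1*5 - 0 = 5, d_1 = (32 - 5^2)/1 = 7/1 = 7, a_1 = floor((5 + 5)/7) = 1.
  m_2 = 7*1 - 5 = 2, d_2 = (32 - 2^2)/7 = 28/7 = 4, a_2 = floor((5 + 2)/4) = 1.
  m_3 = 4*1 - 2 = 2, d_3 = (32 - 2^2)/4 = 28/4 = 7, a_3 = floor((5 + 2)/7) = 1.
  m_4 = 7*1 - 2 = 5, d_4 = (32 - 5^2)/7 = 7/7 = 1, a_4 = floor((5 + 5)/1) = 10.
  m_5 = 1*10 - 5 = 5, d_5 = (32 - 5^2)/1 = 7/1 = 7: (m_5, d_5) = (m_1, d_1) = (5, 7), so from here the quotients repeat a_1, ..., a_4; the period length is 4.
Hence the expansion of sqrt(32) is a_0 = 5 followed by the repeating block 1, 1, 1, 10 (period 4).

[5; (1, 1, 1, 10)]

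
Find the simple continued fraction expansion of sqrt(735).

[27; (9, 54)]

Write x_i = (sqrt(735) + m_i)/d_i with (m_0, d_0) = (0, 1). a_0 = floor(sqrt(735)) = 27, since 27^2 = 729 <= 735 < 784 = 28^2.
Iterate m_{i+1} = d_i*a_i - m_i, d_{i+1} = (735 - m_{i+1}^2)/d_i, a_{i+1} = floor((a_0 + m_{i+1})/d_{i+1}):
  m_1 = 1*27 - 0 = 27, d_1 = (735 - 27^2)/1 = 6/1 = 6, a_1 = floor((27 + 27)/6) = 9.
  m_2 = 6*9 - 27 = 27, d_2 = (735 - 27^2)/6 = 6/6 = 1, a_2 = floor((27 + 27)/1) = 54.
  m_3 = 1*54 - 27 = 27, d_3 = (735 - 27^2)/1 = 6/1 = 6: (m_3, d_3) = (m_1, d_1) = (27, 6), so from here the quotients repeat a_1, a_2; the period length is 2.
Hence the expansion of sqrt(735) is a_0 = 27 followed by the repeating block 9, 54 (period 2).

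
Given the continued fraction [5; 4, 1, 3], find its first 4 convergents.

5/1, 21/4, 26/5, 99/19

Using the convergent recurrence p_i = a_i*p_{i-1} + p_{i-2}, q_i = a_i*q_{i-1} + q_{i-2} with p_{-2}=0, p_{-1}=1, q_{-2}=1, q_{-1}=0:
  i=0: a_0=5, p_0 = 5*1 + 0 = 5, q_0 = 5*0 + 1 = 1.
  i=1: a_1=4, p_1 = 4*5 + 1 = 21, q_1 = 4*1 + 0 = 4.
  i=2: a_2=1, p_2 = 1*21 + 5 = 26, q_2 = 1*4 + 1 = 5.
  i=3: a_3=3, p_3 = 3*26 + 21 = 99, q_3 = 3*5 + 4 = 19.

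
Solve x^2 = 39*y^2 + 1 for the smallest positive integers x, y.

First expand sqrt(39) as a continued fraction. With x_i = (sqrt(39) + m_i)/d_i and (m_0, d_0) = (0, 1): a_0 = floor(sqrt(39)) = 6, since 6^2 = 36 <= 39 < 49 = 7^2.
Iterate m_{i+1} = d_i*a_i - m_i, d_{i+1} = (39 - m_{i+1}^2)/d_i, a_{i+1} = floor((a_0 + m_{i+1})/d_{i+1}):
  m_1 = 1*6 - 0 = 6, d_1 = (39 - 6^2)/1 = 3/1 = 3, a_1 = floor((6 + 6)/3) = 4.
  m_2 = 3*4 - 6 = 6, d_2 = (39 - 6^2)/3 = 3/3 = 1, a_2 = floor((6 + 6)/1) = 12.
  m_3 = 1*12 - 6 = 6, d_3 = (39 - 6^2)/1 = 3/1 = 3: (m_3, d_3) = (m_1, d_1) = (6, 3), so from here the quotients repeat a_1, a_2; the period length is 2.
So sqrt(39) = [6; (4, 12)] with period length k = 2.
k is even, so the fundamental solution of x^2 - 39y^2 = 1 is (p_{k-1}, q_{k-1}) = (p_1, q_1); compute convergents through index 1.
Convergents (p_i = a_i*p_{i-1} + p_{i-2}, q_i = a_i*q_{i-1} + q_{i-2} with p_{-2}=0, p_{-1}=1, q_{-2}=1, q_{-1}=0):
  i=0: a_0=6, p_0 = 6*1 + 0 = 6, q_0 = 6*0 + 1 = 1.
  i=1: a_1=4, p_1 = 4*6 + 1 = 25, q_1 = 4*1 + 0 = 4.
Check: 25^2 - 39*4^2 = 625 - 624 = 1, so (x, y) = (25, 4) solves the equation, and by the theorem it is the least positive solution.

(x, y) = (25, 4)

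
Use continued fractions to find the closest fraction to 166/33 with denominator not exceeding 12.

5/1

Expand x = 166/33 as a continued fraction with the Euclidean algorithm:
  166 = 5*33 + 1, so a_0 = 5.
  33 = 33*1 + 0, so a_1 = 33.
so x = [5; 33].
Convergents (p_i = a_i*p_{i-1} + p_{i-2}, q_i = a_i*q_{i-1} + q_{i-2} with p_{-2}=0, p_{-1}=1, q_{-2}=1, q_{-1}=0), until the denominator exceeds 12:
  i=0: a_0=5, p_0 = 5*1 + 0 = 5, q_0 = 5*0 + 1 = 1.
  i=1: a_1=33, p_1 = 33*5 + 1 = 166, q_1 = 33*1 + 0 = 33.
q_1 = 33 > 12, so the last convergent with denominator <= 12 is p_0/q_0 = 5/1.
The closest fraction with denominator <= 12 is either p_0/q_0 or the intermediate fraction (k*p_0 + p_{-1})/(k*q_0 + q_{-1}) with the largest k >= 1 whose denominator stays <= 12; these approach x as k grows, and every other convergent or intermediate fraction in range is farther away.
Largest k: floor((12 - q_{-1})/q_0) = floor((12 - 0)/1) = 12 (using the seeds p_{-1} = 1, q_{-1} = 0).
That gives (12*5 + 1)/(12*1 + 0) = 61/12.
Compare the errors: |x - 5/1| = |166*1 - 5*33|/(33*1) = 1/33, and |x - 61/12| = |166*12 - 61*33|/(33*12) = 21/396.
Cross-multiplying, 1*396 = 396 < 693 = 21*33, so 1/33 is smaller: the convergent 5/1 is closer to x than 61/12.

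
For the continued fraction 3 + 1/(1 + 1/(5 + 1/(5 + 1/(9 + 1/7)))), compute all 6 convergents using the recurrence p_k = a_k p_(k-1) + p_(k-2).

3/1, 4/1, 23/6, 119/31, 1094/285, 7777/2026

Using the convergent recurrence p_i = a_i*p_{i-1} + p_{i-2}, q_i = a_i*q_{i-1} + q_{i-2} with p_{-2}=0, p_{-1}=1, q_{-2}=1, q_{-1}=0:
  i=0: a_0=3, p_0 = 3*1 + 0 = 3, q_0 = 3*0 + 1 = 1.
  i=1: a_1=1, p_1 = 1*3 + 1 = 4, q_1 = 1*1 + 0 = 1.
  i=2: a_2=5, p_2 = 5*4 + 3 = 23, q_2 = 5*1 + 1 = 6.
  i=3: a_3=5, p_3 = 5*23 + 4 = 119, q_3 = 5*6 + 1 = 31.
  i=4: a_4=9, p_4 = 9*119 + 23 = 1094, q_4 = 9*31 + 6 = 285.
  i=5: a_5=7, p_5 = 7*1094 + 119 = 7777, q_5 = 7*285 + 31 = 2026.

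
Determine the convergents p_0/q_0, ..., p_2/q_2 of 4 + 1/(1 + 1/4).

Using the convergent recurrence p_i = a_i*p_{i-1} + p_{i-2}, q_i = a_i*q_{i-1} + q_{i-2} with p_{-2}=0, p_{-1}=1, q_{-2}=1, q_{-1}=0:
  i=0: a_0=4, p_0 = 4*1 + 0 = 4, q_0 = 4*0 + 1 = 1.
  i=1: a_1=1, p_1 = 1*4 + 1 = 5, q_1 = 1*1 + 0 = 1.
  i=2: a_2=4, p_2 = 4*5 + 4 = 24, q_2 = 4*1 + 1 = 5.

4/1, 5/1, 24/5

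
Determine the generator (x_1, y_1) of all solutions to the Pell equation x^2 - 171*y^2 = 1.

First expand sqrt(171) as a continued fraction. With x_i = (sqrt(171) + m_i)/d_i and (m_0, d_0) = (0, 1): a_0 = floor(sqrt(171)) = 13, since 13^2 = 169 <= 171 < 196 = 14^2.
Iterate m_{i+1} = d_i*a_i - m_i, d_{i+1} = (171 - m_{i+1}^2)/d_i, a_{i+1} = floor((a_0 + m_{i+1})/d_{i+1}):
  m_1 = 1*13 - 0 = 13, d_1 = (171 - 13^2)/1 = 2/1 = 2, a_1 = floor((13 + 13)/2) = 13.
  m_2 = 2*13 - 13 = 13, d_2 = (171 - 13^2)/2 = 2/2 = 1, a_2 = floor((13 + 13)/1) = 26.
  m_3 = 1*26 - 13 = 13, d_3 = (171 - 13^2)/1 = 2/1 = 2: (m_3, d_3) = (m_1, d_1) = (13, 2), so from here the quotients repeat a_1, a_2; the period length is 2.
So sqrt(171) = [13; (13, 26)] with period length k = 2.
k is even, so the fundamental solution of x^2 - 171y^2 = 1 is (p_{k-1}, q_{k-1}) = (p_1, q_1); compute convergents through index 1.
Convergents (p_i = a_i*p_{i-1} + p_{i-2}, q_i = a_i*q_{i-1} + q_{i-2} with p_{-2}=0, p_{-1}=1, q_{-2}=1, q_{-1}=0):
  i=0: a_0=13, p_0 = 13*1 + 0 = 13, q_0 = 13*0 + 1 = 1.
  i=1: a_1=13, p_1 = 13*13 + 1 = 170, q_1 = 13*1 + 0 = 13.
Check: 170^2 - 171*13^2 = 28900 - 28899 = 1, so (x, y) = (170, 13) solves the equation, and by the theorem it is the least positive solution.

(x, y) = (170, 13)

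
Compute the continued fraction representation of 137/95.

Run the Euclidean algorithm on 137 and 95; the successive quotients are the partial quotients a_0, a_1, ... (each step inverts the fractional part left over by the previous one):
  137 = 1*95 + 42, so a_0 = 1.
  95 = 2*42 + 11, so a_1 = 2.
  42 = 3*11 + 9, so a_2 = 3.
  11 = 1*9 + 2, so a_3 = 1.
  9 = 4*2 + 1, so a_4 = 4.
  2 = 2*1 + 0, so a_5 = 2.
The remainder reaches 0 after 6 divisions, so the expansion has 6 partial quotients, read off in order.

[1; 2, 3, 1, 4, 2]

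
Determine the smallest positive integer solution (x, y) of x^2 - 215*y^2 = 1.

First expand sqrt(215) as a continued fraction. With x_i = (sqrt(215) + m_i)/d_i and (m_0, d_0) = (0, 1): a_0 = floor(sqrt(215)) = 14, since 14^2 = 196 <= 215 < 225 = 15^2.
Iterate m_{i+1} = d_i*a_i - m_i, d_{i+1} = (215 - m_{i+1}^2)/d_i, a_{i+1} = floor((a_0 + m_{i+1})/d_{i+1}):
  m_1 = 1*14 - 0 = 14, d_1 = (215 - 14^2)/1 = 19/1 = 19, a_1 = floor((14 + 14)/19) = 1.
  m_2 = 19*1 - 14 = 5, d_2 = (215 - 5^2)/19 = 190/19 = 10, a_2 = floor((14 + 5)/10) = 1.
  m_3 = 10*1 - 5 = 5, d_3 = (215 - 5^2)/10 = 190/10 = 19, a_3 = floor((14 + 5)/19) = 1.
  m_4 = 19*1 - 5 = 14, d_4 = (215 - 14^2)/19 = 19/19 = 1, a_4 = floor((14 + 14)/1) = 28.
  m_5 = 1*28 - 14 = 14, d_5 = (215 - 14^2)/1 = 19/1 = 19: (m_5, d_5) = (m_1, d_1) = (14, 19), so from here the quotients repeat a_1, ..., a_4; the period length is 4.
So sqrt(215) = [14; (1, 1, 1, 28)] with period length k = 4.
k is even, so the fundamental solution of x^2 - 215y^2 = 1 is (p_{k-1}, q_{k-1}) = (p_3, q_3); compute convergents through index 3.
Convergents (p_i = a_i*p_{i-1} + p_{i-2}, q_i = a_i*q_{i-1} + q_{i-2} with p_{-2}=0, p_{-1}=1, q_{-2}=1, q_{-1}=0):
  i=0: a_0=14, p_0 = 14*1 + 0 = 14, q_0 = 14*0 + 1 = 1.
  i=1: a_1=1, p_1 = 1*14 + 1 = 15, q_1 = 1*1 + 0 = 1.
  i=2: a_2=1, p_2 = 1*15 + 14 = 29, q_2 = 1*1 + 1 = 2.
  i=3: a_3=1, p_3 = 1*29 + 15 = 44, q_3 = 1*2 + 1 = 3.
Check: 44^2 - 215*3^2 = 1936 - 1935 = 1, so (x, y) = (44, 3) solves the equation, and by the theorem it is the least positive solution.

(x, y) = (44, 3)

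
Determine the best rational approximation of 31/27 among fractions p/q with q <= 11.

8/7

Expand x = 31/27 as a continued fraction with the Euclidean algorithm:
  31 = 1*27 + 4, so a_0 = 1.
  27 = 6*4 + 3, so a_1 = 6.
  4 = 1*3 + 1, so a_2 = 1.
  3 = 3*1 + 0, so a_3 = 3.
so x = [1; 6, 1, 3].
Convergents (p_i = a_i*p_{i-1} + p_{i-2}, q_i = a_i*q_{i-1} + q_{i-2} with p_{-2}=0, p_{-1}=1, q_{-2}=1, q_{-1}=0), until the denominator exceeds 11:
  i=0: a_0=1, p_0 = 1*1 + 0 = 1, q_0 = 1*0 + 1 = 1.
  i=1: a_1=6, p_1 = 6*1 + 1 = 7, q_1 = 6*1 + 0 = 6.
  i=2: a_2=1, p_2 = 1*7 + 1 = 8, q_2 = 1*6 + 1 = 7.
  i=3: a_3=3, p_3 = 3*8 + 7 = 31, q_3 = 3*7 + 6 = 27.
q_3 = 27 > 11, so the last convergent with denominator <= 11 is p_2/q_2 = 8/7.
The closest fraction with denominator <= 11 is either p_2/q_2 or the intermediate fraction (k*p_2 + p_1)/(k*q_2 + q_1) with the largest k >= 1 whose denominator stays <= 11; these approach x as k grows, and every other convergent or intermediate fraction in range is farther away.
Largest k: floor((11 - q_1)/q_2) = floor((11 - 6)/7) = 0.
Since k = 0, no intermediate fraction beyond p_2/q_2 has denominator <= 11, so the convergent 8/7 is the closest (its error is |31*7 - 8*27|/(27*7) = 1/189).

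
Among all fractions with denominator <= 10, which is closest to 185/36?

Expand x = 185/36 as a continued fraction with the Euclidean algorithm:
  185 = 5*36 + 5, so a_0 = 5.
  36 = 7*5 + 1, so a_1 = 7.
  5 = 5*1 + 0, so a_2 = 5.
so x = [5; 7, 5].
Convergents (p_i = a_i*p_{i-1} + p_{i-2}, q_i = a_i*q_{i-1} + q_{i-2} with p_{-2}=0, p_{-1}=1, q_{-2}=1, q_{-1}=0), until the denominator exceeds 10:
  i=0: a_0=5, p_0 = 5*1 + 0 = 5, q_0 = 5*0 + 1 = 1.
  i=1: a_1=7, p_1 = 7*5 + 1 = 36, q_1 = 7*1 + 0 = 7.
  i=2: a_2=5, p_2 = 5*36 + 5 = 185, q_2 = 5*7 + 1 = 36.
q_2 = 36 > 10, so the last convergent with denominator <= 10 is p_1/q_1 = 36/7.
The closest fraction with denominator <= 10 is either p_1/q_1 or the intermediate fraction (k*p_1 + p_0)/(k*q_1 + q_0) with the largest k >= 1 whose denominator stays <= 10; these approach x as k grows, and every other convergent or intermediate fraction in range is farther away.
Largest k: floor((10 - q_0)/q_1) = floor((10 - 1)/7) = 1.
That gives (1*36 + 5)/(1*7 + 1) = 41/8.
Compare the errors: |x - 36/7| = |185*7 - 36*36|/(36*7) = 1/252, and |x - 41/8| = |185*8 - 41*36|/(36*8) = 4/288.
Cross-multiplying, 1*288 = 288 < 1008 = 4*252, so 1/252 is smaller: the convergent 36/7 is closer to x than 41/8.

36/7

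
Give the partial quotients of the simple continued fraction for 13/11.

Run the Euclidean algorithm on 13 and 11; the successive quotients are the partial quotients a_0, a_1, ... (each step inverts the fractional part left over by the previous one):
  13 = 1*11 + 2, so a_0 = 1.
  11 = 5*2 + 1, so a_1 = 5.
  2 = 2*1 + 0, so a_2 = 2.
The remainder reaches 0 after 3 divisions, so the expansion has 3 partial quotients, read off in order.

[1; 5, 2]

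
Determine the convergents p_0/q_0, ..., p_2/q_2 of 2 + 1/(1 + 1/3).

2/1, 3/1, 11/4

Using the convergent recurrence p_i = a_i*p_{i-1} + p_{i-2}, q_i = a_i*q_{i-1} + q_{i-2} with p_{-2}=0, p_{-1}=1, q_{-2}=1, q_{-1}=0:
  i=0: a_0=2, p_0 = 2*1 + 0 = 2, q_0 = 2*0 + 1 = 1.
  i=1: a_1=1, p_1 = 1*2 + 1 = 3, q_1 = 1*1 + 0 = 1.
  i=2: a_2=3, p_2 = 3*3 + 2 = 11, q_2 = 3*1 + 1 = 4.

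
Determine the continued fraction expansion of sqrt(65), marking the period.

[8; (16)]

Write x_i = (sqrt(65) + m_i)/d_i with (m_0, d_0) = (0, 1). a_0 = floor(sqrt(65)) = 8, since 8^2 = 64 <= 65 < 81 = 9^2.
Iterate m_{i+1} = d_i*a_i - m_i, d_{i+1} = (65 - m_{i+1}^2)/d_i, a_{i+1} = floor((a_0 + m_{i+1})/d_{i+1}):
  m_1 = 1*8 - 0 = 8, d_1 = (65 - 8^2)/1 = 1/1 = 1, a_1 = floor((8 + 8)/1) = 16.
  m_2 = 1*16 - 8 = 8, d_2 = (65 - 8^2)/1 = 1/1 = 1: (m_2, d_2) = (m_1, d_1) = (8, 1), so from here the quotient a_1 repeats; the period length is 1.
Hence the expansion of sqrt(65) is a_0 = 8 followed by the repeating block 16 (period 1).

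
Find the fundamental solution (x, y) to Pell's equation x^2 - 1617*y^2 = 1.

(x, y) = (2234497, 55568)

First expand sqrt(1617) as a continued fraction. With x_i = (sqrt(1617) + m_i)/d_i and (m_0, d_0) = (0, 1): a_0 = floor(sqrt(1617)) = 40, since 40^2 = 1600 <= 1617 < 1681 = 41^2.
Iterate m_{i+1} = d_i*a_i - m_i, d_{i+1} = (1617 - m_{i+1}^2)/d_i, a_{i+1} = floor((a_0 + m_{i+1})/d_{i+1}):
  m_1 = 1*40 - 0 = 40, d_1 = (1617 - 40^2)/1 = 17/1 = 17, a_1 = floor((40 + 40)/17) = 4.
  m_2 = 17*4 - 40 = 28, d_2 = (1617 - 28^2)/17 = 833/17 = 49, a_2 = floor((40 + 28)/49) = 1.
  m_3 = 49*1 - 28 = 21, d_3 = (1617 - 21^2)/49 = 1176/49 = 24, a_3 = floor((40 + 21)/24) = 2.
  m_4 = 24*2 - 21 = 27, d_4 = (1617 - 27^2)/24 = 888/24 = 37, a_4 = floor((40 + 27)/37) = 1.
  m_5 = 37*1 - 27 = 10, d_5 = (1617 - 10^2)/37 = 1517/37 = 41, a_5 = floor((40 + 10)/41) = 1.
  m_6 = 41*1 - 10 = 31, d_6 = (1617 - 31^2)/41 = 656/41 = 16, a_6 = floor((40 + 31)/16) = 4.
  m_7 = 16*4 - 31 = 33, d_7 = (1617 - 33^2)/16 = 528/16 = 33, a_7 = floor((40 + 33)/33) = 2.
  m_8 = 33*2 - 33 = 33, d_8 = (1617 - 33^2)/33 = 528/33 = 16, a_8 = floor((40 + 33)/16) = 4.
  m_9 = 16*4 - 33 = 31, d_9 = (1617 - 31^2)/16 = 656/16 = 41, a_9 = floor((40 + 31)/41) = 1.
  m_10 = 41*1 - 31 = 10, d_10 = (1617 - 10^2)/41 = 1517/41 = 37, a_10 = floor((40 + 10)/37) = 1.
  m_11 = 37*1 - 10 = 27, d_11 = (1617 - 27^2)/37 = 888/37 = 24, a_11 = floor((40 + 27)/24) = 2.
  m_12 = 24*2 - 27 = 21, d_12 = (1617 - 21^2)/24 = 1176/24 = 49, a_12 = floor((40 + 21)/49) = 1.
  m_13 = 49*1 - 21 = 28, d_13 = (1617 - 28^2)/49 = 833/49 = 17, a_13 = floor((40 + 28)/17) = 4.
  m_14 = 17*4 - 28 = 40, d_14 = (1617 - 40^2)/17 = 17/17 = 1, a_14 = floor((40 + 40)/1) = 80.
  m_15 = 1*80 - 40 = 40, d_15 = (1617 - 40^2)/1 = 17/1 = 17: (m_15, d_15) = (m_1, d_1) = (40, 17), so from here the quotients repeat a_1, ..., a_14; the period length is 14.
So sqrt(1617) = [40; (4, 1, 2, 1, 1, 4, 2, 4, 1, 1, 2, 1, 4, 80)] with period length k = 14.
k is even, so the fundamental solution of x^2 - 1617y^2 = 1 is (p_{k-1}, q_{k-1}) = (p_13, q_13); compute convergents through index 13.
Convergents (p_i = a_i*p_{i-1} + p_{i-2}, q_i = a_i*q_{i-1} + q_{i-2} with p_{-2}=0, p_{-1}=1, q_{-2}=1, q_{-1}=0):
  i=0: a_0=40, p_0 = 40*1 + 0 = 40, q_0 = 40*0 + 1 = 1.
  i=1: a_1=4, p_1 = 4*40 + 1 = 161, q_1 = 4*1 + 0 = 4.
  i=2: a_2=1, p_2 = 1*161 + 40 = 201, q_2 = 1*4 + 1 = 5.
  i=3: a_3=2, p_3 = 2*201 + 161 = 563, q_3 = 2*5 + 4 = 14.
  i=4: a_4=1, p_4 = 1*563 + 201 = 764, q_4 = 1*14 + 5 = 19.
  i=5: a_5=1, p_5 = 1*764 + 563 = 1327, q_5 = 1*19 + 14 = 33.
  i=6: a_6=4, p_6 = 4*1327 + 764 = 6072, q_6 = 4*33 + 19 = 151.
  i=7: a_7=2, p_7 = 2*6072 + 1327 = 13471, q_7 = 2*151 + 33 = 335.
  i=8: a_8=4, p_8 = 4*13471 + 6072 = 59956, q_8 = 4*335 + 151 = 1491.
  i=9: a_9=1, p_9 = 1*59956 + 13471 = 73427, q_9 = 1*1491 + 335 = 1826.
  i=10: a_10=1, p_10 = 1*73427 + 59956 = 133383, q_10 = 1*1826 + 1491 = 3317.
  i=11: a_11=2, p_11 = 2*133383 + 73427 = 340193, q_11 = 2*3317 + 1826 = 8460.
  i=12: a_12=1, p_12 = 1*340193 + 133383 = 473576, q_12 = 1*8460 + 3317 = 11777.
  i=13: a_13=4, p_13 = 4*473576 + 340193 = 2234497, q_13 = 4*11777 + 8460 = 55568.
Check: 2234497^2 - 1617*55568^2 = 4992976843009 - 4992976843008 = 1, so (x, y) = (2234497, 55568) solves the equation, and by the theorem it is the least positive solution.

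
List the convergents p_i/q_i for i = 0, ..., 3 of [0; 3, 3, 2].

Using the convergent recurrence p_i = a_i*p_{i-1} + p_{i-2}, q_i = a_i*q_{i-1} + q_{i-2} with p_{-2}=0, p_{-1}=1, q_{-2}=1, q_{-1}=0:
  i=0: a_0=0, p_0 = 0*1 + 0 = 0, q_0 = 0*0 + 1 = 1.
  i=1: a_1=3, p_1 = 3*0 + 1 = 1, q_1 = 3*1 + 0 = 3.
  i=2: a_2=3, p_2 = 3*1 + 0 = 3, q_2 = 3*3 + 1 = 10.
  i=3: a_3=2, p_3 = 2*3 + 1 = 7, q_3 = 2*10 + 3 = 23.

0/1, 1/3, 3/10, 7/23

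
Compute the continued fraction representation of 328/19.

Run the Euclidean algorithm on 328 and 19; the successive quotients are the partial quotients a_0, a_1, ... (each step inverts the fractional part left over by the previous one):
  328 = 17*19 + 5, so a_0 = 17.
  19 = 3*5 + 4, so a_1 = 3.
  5 = 1*4 + 1, so a_2 = 1.
  4 = 4*1 + 0, so a_3 = 4.
The remainder reaches 0 after 4 divisions, so the expansion has 4 partial quotients, read off in order.

[17; 3, 1, 4]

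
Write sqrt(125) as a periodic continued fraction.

[11; (5, 1, 1, 5, 22)]

Write x_i = (sqrt(125) + m_i)/d_i with (m_0, d_0) = (0, 1). a_0 = floor(sqrt(125)) = 11, since 11^2 = 121 <= 125 < 144 = 12^2.
Iterate m_{i+1} = d_i*a_i - m_i, d_{i+1} = (125 - m_{i+1}^2)/d_i, a_{i+1} = floor((a_0 + m_{i+1})/d_{i+1}):
  m_1 = 1*11 - 0 = 11, d_1 = (125 - 11^2)/1 = 4/1 = 4, a_1 = floor((11 + 11)/4) = 5.
  m_2 = 4*5 - 11 = 9, d_2 = (125 - 9^2)/4 = 44/4 = 11, a_2 = floor((11 + 9)/11) = 1.
  m_3 = 11*1 - 9 = 2, d_3 = (125 - 2^2)/11 = 121/11 = 11, a_3 = floor((11 + 2)/11) = 1.
  m_4 = 11*1 - 2 = 9, d_4 = (125 - 9^2)/11 = 44/11 = 4, a_4 = floor((11 + 9)/4) = 5.
  m_5 = 4*5 - 9 = 11, d_5 = (125 - 11^2)/4 = 4/4 = 1, a_5 = floor((11 + 11)/1) = 22.
  m_6 = 1*22 - 11 = 11, d_6 = (125 - 11^2)/1 = 4/1 = 4: (m_6, d_6) = (m_1, d_1) = (11, 4), so from here the quotients repeat a_1, ..., a_5; the period length is 5.
Hence the expansion of sqrt(125) is a_0 = 11 followed by the repeating block 5, 1, 1, 5, 22 (period 5).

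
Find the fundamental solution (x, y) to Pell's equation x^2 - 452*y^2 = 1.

First expand sqrt(452) as a continued fraction. With x_i = (sqrt(452) + m_i)/d_i and (m_0, d_0) = (0, 1): a_0 = floor(sqrt(452)) = 21, since 21^2 = 441 <= 452 < 484 = 22^2.
Iterate m_{i+1} = d_i*a_i - m_i, d_{i+1} = (452 - m_{i+1}^2)/d_i, a_{i+1} = floor((a_0 + m_{i+1})/d_{i+1}):
  m_1 = 1*21 - 0 = 21, d_1 = (452 - 21^2)/1 = 11/1 = 11, a_1 = floor((21 + 21)/11) = 3.
  m_2 = 11*3 - 21 = 12, d_2 = (452 - 12^2)/11 = 308/11 = 28, a_2 = floor((21 + 12)/28) = 1.
  m_3 = 28*1 - 12 = 16, d_3 = (452 - 16^2)/28 = 196/28 = 7, a_3 = floor((21 + 16)/7) = 5.
  m_4 = 7*5 - 16 = 19, d_4 = (452 - 19^2)/7 = 91/7 = 13, a_4 = floor((21 + 19)/13) = 3.
  m_5 = 13*3 - 19 = 20, d_5 = (452 - 20^2)/13 = 52/13 = 4, a_5 = floor((21 + 20)/4) = 10.
  m_6 = 4*10 - 20 = 20, d_6 = (452 - 20^2)/4 = 52/4 = 13, a_6 = floor((21 + 20)/13) = 3.
  m_7 = 13*3 - 20 = 19, d_7 = (452 - 19^2)/13 = 91/13 = 7, a_7 = floor((21 + 19)/7) = 5.
  m_8 = 7*5 - 19 = 16, d_8 = (452 - 16^2)/7 = 196/7 = 28, a_8 = floor((21 + 16)/28) = 1.
  m_9 = 28*1 - 16 = 12, d_9 = (452 - 12^2)/28 = 308/28 = 11, a_9 = floor((21 + 12)/11) = 3.
  m_10 = 11*3 - 12 = 21, d_10 = (452 - 21^2)/11 = 11/11 = 1, a_10 = floor((21 + 21)/1) = 42.
  m_11 = 1*42 - 21 = 21, d_11 = (452 - 21^2)/1 = 11/1 = 11: (m_11, d_11) = (m_1, d_1) = (21, 11), so from here the quotients repeat a_1, ..., a_10; the period length is 10.
So sqrt(452) = [21; (3, 1, 5, 3, 10, 3, 5, 1, 3, 42)] with period length k = 10.
k is even, so the fundamental solution of x^2 - 452y^2 = 1 is (p_{k-1}, q_{k-1}) = (p_9, q_9); compute convergents through index 9.
Convergents (p_i = a_i*p_{i-1} + p_{i-2}, q_i = a_i*q_{i-1} + q_{i-2} with p_{-2}=0, p_{-1}=1, q_{-2}=1, q_{-1}=0):
  i=0: a_0=21, p_0 = 21*1 + 0 = 21, q_0 = 21*0 + 1 = 1.
  i=1: a_1=3, p_1 = 3*21 + 1 = 64, q_1 = 3*1 + 0 = 3.
  i=2: a_2=1, p_2 = 1*64 + 21 = 85, q_2 = 1*3 + 1 = 4.
  i=3: a_3=5, p_3 = 5*85 + 64 = 489, q_3 = 5*4 + 3 = 23.
  i=4: a_4=3, p_4 = 3*489 + 85 = 1552, q_4 = 3*23 + 4 = 73.
  i=5: a_5=10, p_5 = 10*1552 + 489 = 16009, q_5 = 10*73 + 23 = 753.
  i=6: a_6=3, p_6 = 3*16009 + 1552 = 49579, q_6 = 3*753 + 73 = 2332.
  i=7: a_7=5, p_7 = 5*49579 + 16009 = 263904, q_7 = 5*2332 + 753 = 12413.
  i=8: a_8=1, p_8 = 1*263904 + 49579 = 313483, q_8 = 1*12413 + 2332 = 14745.
  i=9: a_9=3, p_9 = 3*313483 + 263904 = 1204353, q_9 = 3*14745 + 12413 = 56648.
Check: 1204353^2 - 452*56648^2 = 1450466148609 - 1450466148608 = 1, so (x, y) = (1204353, 56648) solves the equation, and by the theorem it is the least positive solution.

(x, y) = (1204353, 56648)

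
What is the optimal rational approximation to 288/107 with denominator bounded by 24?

Expand x = 288/107 as a continued fraction with the Euclidean algorithm:
  288 = 2*107 + 74, so a_0 = 2.
  107 = 1*74 + 33, so a_1 = 1.
  74 = 2*33 + 8, so a_2 = 2.
  33 = 4*8 + 1, so a_3 = 4.
  8 = 8*1 + 0, so a_4 = 8.
so x = [2; 1, 2, 4, 8].
Convergents (p_i = a_i*p_{i-1} + p_{i-2}, q_i = a_i*q_{i-1} + q_{i-2} with p_{-2}=0, p_{-1}=1, q_{-2}=1, q_{-1}=0), until the denominator exceeds 24:
  i=0: a_0=2, p_0 = 2*1 + 0 = 2, q_0 = 2*0 + 1 = 1.
  i=1: a_1=1, p_1 = 1*2 + 1 = 3, q_1 = 1*1 + 0 = 1.
  i=2: a_2=2, p_2 = 2*3 + 2 = 8, q_2 = 2*1 + 1 = 3.
  i=3: a_3=4, p_3 = 4*8 + 3 = 35, q_3 = 4*3 + 1 = 13.
  i=4: a_4=8, p_4 = 8*35 + 8 = 288, q_4 = 8*13 + 3 = 107.
q_4 = 107 > 24, so the last convergent with denominator <= 24 is p_3/q_3 = 35/13.
The closest fraction with denominator <= 24 is either p_3/q_3 or the intermediate fraction (k*p_3 + p_2)/(k*q_3 + q_2) with the largest k >= 1 whose denominator stays <= 24; these approach x as k grows, and every other convergent or intermediate fraction in range is farther away.
Largest k: floor((24 - q_2)/q_3) = floor((24 - 3)/13) = 1.
That gives (1*35 + 8)/(1*13 + 3) = 43/16.
Compare the errors: |x - 35/13| = |288*13 - 35*107|/(107*13) = 1/1391, and |x - 43/16| = |288*16 - 43*107|/(107*16) = 7/1712.
Cross-multiplying, 1*1712 = 1712 < 9737 = 7*1391, so 1/1391 is smaller: the convergent 35/13 is closer to x than 43/16.

35/13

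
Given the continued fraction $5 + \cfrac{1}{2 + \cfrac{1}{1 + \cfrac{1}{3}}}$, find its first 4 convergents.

Using the convergent recurrence p_i = a_i*p_{i-1} + p_{i-2}, q_i = a_i*q_{i-1} + q_{i-2} with p_{-2}=0, p_{-1}=1, q_{-2}=1, q_{-1}=0:
  i=0: a_0=5, p_0 = 5*1 + 0 = 5, q_0 = 5*0 + 1 = 1.
  i=1: a_1=2, p_1 = 2*5 + 1 = 11, q_1 = 2*1 + 0 = 2.
  i=2: a_2=1, p_2 = 1*11 + 5 = 16, q_2 = 1*2 + 1 = 3.
  i=3: a_3=3, p_3 = 3*16 + 11 = 59, q_3 = 3*3 + 2 = 11.

5/1, 11/2, 16/3, 59/11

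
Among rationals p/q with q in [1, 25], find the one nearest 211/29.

131/18

Expand x = 211/29 as a continued fraction with the Euclidean algorithm:
  211 = 7*29 + 8, so a_0 = 7.
  29 = 3*8 + 5, so a_1 = 3.
  8 = 1*5 + 3, so a_2 = 1.
  5 = 1*3 + 2, so a_3 = 1.
  3 = 1*2 + 1, so a_4 = 1.
  2 = 2*1 + 0, so a_5 = 2.
so x = [7; 3, 1, 1, 1, 2].
Convergents (p_i = a_i*p_{i-1} + p_{i-2}, q_i = a_i*q_{i-1} + q_{i-2} with p_{-2}=0, p_{-1}=1, q_{-2}=1, q_{-1}=0), until the denominator exceeds 25:
  i=0: a_0=7, p_0 = 7*1 + 0 = 7, q_0 = 7*0 + 1 = 1.
  i=1: a_1=3, p_1 = 3*7 + 1 = 22, q_1 = 3*1 + 0 = 3.
  i=2: a_2=1, p_2 = 1*22 + 7 = 29, q_2 = 1*3 + 1 = 4.
  i=3: a_3=1, p_3 = 1*29 + 22 = 51, q_3 = 1*4 + 3 = 7.
  i=4: a_4=1, p_4 = 1*51 + 29 = 80, q_4 = 1*7 + 4 = 11.
  i=5: a_5=2, p_5 = 2*80 + 51 = 211, q_5 = 2*11 + 7 = 29.
q_5 = 29 > 25, so the last convergent with denominator <= 25 is p_4/q_4 = 80/11.
The closest fraction with denominator <= 25 is either p_4/q_4 or the intermediate fraction (k*p_4 + p_3)/(k*q_4 + q_3) with the largest k >= 1 whose denominator stays <= 25; these approach x as k grows, and every other convergent or intermediate fraction in range is farther away.
Largest k: floor((25 - q_3)/q_4) = floor((25 - 7)/11) = 1.
That gives (1*80 + 51)/(1*11 + 7) = 131/18.
Compare the errors: |x - 80/11| = |211*11 - 80*29|/(29*11) = 1/319, and |x - 131/18| = |211*18 - 131*29|/(29*18) = 1/522.
Cross-multiplying, 1*319 = 319 < 522 = 1*522, so 1/522 is smaller: the intermediate fraction 131/18 is closer to x than 80/11.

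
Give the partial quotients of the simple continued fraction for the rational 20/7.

[2; 1, 6]

Run the Euclidean algorithm on 20 and 7; the successive quotients are the partial quotients a_0, a_1, ... (each step inverts the fractional part left over by the previous one):
  20 = 2*7 + 6, so a_0 = 2.
  7 = 1*6 + 1, so a_1 = 1.
  6 = 6*1 + 0, so a_2 = 6.
The remainder reaches 0 after 3 divisions, so the expansion has 3 partial quotients, read off in order.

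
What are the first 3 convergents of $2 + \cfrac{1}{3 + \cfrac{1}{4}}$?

2/1, 7/3, 30/13

Using the convergent recurrence p_i = a_i*p_{i-1} + p_{i-2}, q_i = a_i*q_{i-1} + q_{i-2} with p_{-2}=0, p_{-1}=1, q_{-2}=1, q_{-1}=0:
  i=0: a_0=2, p_0 = 2*1 + 0 = 2, q_0 = 2*0 + 1 = 1.
  i=1: a_1=3, p_1 = 3*2 + 1 = 7, q_1 = 3*1 + 0 = 3.
  i=2: a_2=4, p_2 = 4*7 + 2 = 30, q_2 = 4*3 + 1 = 13.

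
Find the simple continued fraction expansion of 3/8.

[0; 2, 1, 2]

Run the Euclidean algorithm on 3 and 8; the successive quotients are the partial quotients a_0, a_1, ... (each step inverts the fractional part left over by the previous one):
  3 = 0*8 + 3, so a_0 = 0.
  8 = 2*3 + 2, so a_1 = 2.
  3 = 1*2 + 1, so a_2 = 1.
  2 = 2*1 + 0, so a_3 = 2.
The remainder reaches 0 after 4 divisions, so the expansion has 4 partial quotients, read off in order.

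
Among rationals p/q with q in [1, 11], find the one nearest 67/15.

49/11

Expand x = 67/15 as a continued fraction with the Euclidean algorithm:
  67 = 4*15 + 7, so a_0 = 4.
  15 = 2*7 + 1, so a_1 = 2.
  7 = 7*1 + 0, so a_2 = 7.
so x = [4; 2, 7].
Convergents (p_i = a_i*p_{i-1} + p_{i-2}, q_i = a_i*q_{i-1} + q_{i-2} with p_{-2}=0, p_{-1}=1, q_{-2}=1, q_{-1}=0), until the denominator exceeds 11:
  i=0: a_0=4, p_0 = 4*1 + 0 = 4, q_0 = 4*0 + 1 = 1.
  i=1: a_1=2, p_1 = 2*4 + 1 = 9, q_1 = 2*1 + 0 = 2.
  i=2: a_2=7, p_2 = 7*9 + 4 = 67, q_2 = 7*2 + 1 = 15.
q_2 = 15 > 11, so the last convergent with denominator <= 11 is p_1/q_1 = 9/2.
The closest fraction with denominator <= 11 is either p_1/q_1 or the intermediate fraction (k*p_1 + p_0)/(k*q_1 + q_0) with the largest k >= 1 whose denominator stays <= 11; these approach x as k grows, and every other convergent or intermediate fraction in range is farther away.
Largest k: floor((11 - q_0)/q_1) = floor((11 - 1)/2) = 5.
That gives (5*9 + 4)/(5*2 + 1) = 49/11.
Compare the errors: |x - 9/2| = |67*2 - 9*15|/(15*2) = 1/30, and |x - 49/11| = |67*11 - 49*15|/(15*11) = 2/165.
Cross-multiplying, 2*30 = 60 < 165 = 1*165, so 2/165 is smaller: the intermediate fraction 49/11 is closer to x than 9/2.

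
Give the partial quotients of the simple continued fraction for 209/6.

Run the Euclidean algorithm on 209 and 6; the successive quotients are the partial quotients a_0, a_1, ... (each step inverts the fractional part left over by the previous one):
  209 = 34*6 + 5, so a_0 = 34.
  6 = 1*5 + 1, so a_1 = 1.
  5 = 5*1 + 0, so a_2 = 5.
The remainder reaches 0 after 3 divisions, so the expansion has 3 partial quotients, read off in order.

[34; 1, 5]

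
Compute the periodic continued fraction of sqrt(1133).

[33; (1, 1, 1, 16, 6, 16, 1, 1, 1, 66)]

Write x_i = (sqrt(1133) + m_i)/d_i with (m_0, d_0) = (0, 1). a_0 = floor(sqrt(1133)) = 33, since 33^2 = 1089 <= 1133 < 1156 = 34^2.
Iterate m_{i+1} = d_i*a_i - m_i, d_{i+1} = (1133 - m_{i+1}^2)/d_i, a_{i+1} = floor((a_0 + m_{i+1})/d_{i+1}):
  m_1 = 1*33 - 0 = 33, d_1 = (1133 - 33^2)/1 = 44/1 = 44, a_1 = floor((33 + 33)/44) = 1.
  m_2 = 44*1 - 33 = 11, d_2 = (1133 - 11^2)/44 = 1012/44 = 23, a_2 = floor((33 + 11)/23) = 1.
  m_3 = 23*1 - 11 = 12, d_3 = (1133 - 12^2)/23 = 989/23 = 43, a_3 = floor((33 + 12)/43) = 1.
  m_4 = 43*1 - 12 = 31, d_4 = (1133 - 31^2)/43 = 172/43 = 4, a_4 = floor((33 + 31)/4) = 16.
  m_5 = 4*16 - 31 = 33, d_5 = (1133 - 33^2)/4 = 44/4 = 11, a_5 = floor((33 + 33)/11) = 6.
  m_6 = 11*6 - 33 = 33, d_6 = (1133 - 33^2)/11 = 44/11 = 4, a_6 = floor((33 + 33)/4) = 16.
  m_7 = 4*16 - 33 = 31, d_7 = (1133 - 31^2)/4 = 172/4 = 43, a_7 = floor((33 + 31)/43) = 1.
  m_8 = 43*1 - 31 = 12, d_8 = (1133 - 12^2)/43 = 989/43 = 23, a_8 = floor((33 + 12)/23) = 1.
  m_9 = 23*1 - 12 = 11, d_9 = (1133 - 11^2)/23 = 1012/23 = 44, a_9 = floor((33 + 11)/44) = 1.
  m_10 = 44*1 - 11 = 33, d_10 = (1133 - 33^2)/44 = 44/44 = 1, a_10 = floor((33 + 33)/1) = 66.
  m_11 = 1*66 - 33 = 33, d_11 = (1133 - 33^2)/1 = 44/1 = 44: (m_11, d_11) = (m_1, d_1) = (33, 44), so from here the quotients repeat a_1, ..., a_10; the period length is 10.
Hence the expansion of sqrt(1133) is a_0 = 33 followed by the repeating block 1, 1, 1, 16, 6, 16, 1, 1, 1, 66 (period 10).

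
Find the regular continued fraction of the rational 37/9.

Run the Euclidean algorithm on 37 and 9; the successive quotients are the partial quotients a_0, a_1, ... (each step inverts the fractional part left over by the previous one):
  37 = 4*9 + 1, so a_0 = 4.
  9 = 9*1 + 0, so a_1 = 9.
The remainder reaches 0 after 2 divisions, so the expansion has 2 partial quotients, read off in order.

[4; 9]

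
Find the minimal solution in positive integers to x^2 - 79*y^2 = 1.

(x, y) = (80, 9)

First expand sqrt(79) as a continued fraction. With x_i = (sqrt(79) + m_i)/d_i and (m_0, d_0) = (0, 1): a_0 = floor(sqrt(79)) = 8, since 8^2 = 64 <= 79 < 81 = 9^2.
Iterate m_{i+1} = d_i*a_i - m_i, d_{i+1} = (79 - m_{i+1}^2)/d_i, a_{i+1} = floor((a_0 + m_{i+1})/d_{i+1}):
  m_1 = 1*8 - 0 = 8, d_1 = (79 - 8^2)/1 = 15/1 = 15, a_1 = floor((8 + 8)/15) = 1.
  m_2 = 15*1 - 8 = 7, d_2 = (79 - 7^2)/15 = 30/15 = 2, a_2 = floor((8 + 7)/2) = 7.
  m_3 = 2*7 - 7 = 7, d_3 = (79 - 7^2)/2 = 30/2 = 15, a_3 = floor((8 + 7)/15) = 1.
  m_4 = 15*1 - 7 = 8, d_4 = (79 - 8^2)/15 = 15/15 = 1, a_4 = floor((8 + 8)/1) = 16.
  m_5 = 1*16 - 8 = 8, d_5 = (79 - 8^2)/1 = 15/1 = 15: (m_5, d_5) = (m_1, d_1) = (8, 15), so from here the quotients repeat a_1, ..., a_4; the period length is 4.
So sqrt(79) = [8; (1, 7, 1, 16)] with period length k = 4.
k is even, so the fundamental solution of x^2 - 79y^2 = 1 is (p_{k-1}, q_{k-1}) = (p_3, q_3); compute convergents through index 3.
Convergents (p_i = a_i*p_{i-1} + p_{i-2}, q_i = a_i*q_{i-1} + q_{i-2} with p_{-2}=0, p_{-1}=1, q_{-2}=1, q_{-1}=0):
  i=0: a_0=8, p_0 = 8*1 + 0 = 8, q_0 = 8*0 + 1 = 1.
  i=1: a_1=1, p_1 = 1*8 + 1 = 9, q_1 = 1*1 + 0 = 1.
  i=2: a_2=7, p_2 = 7*9 + 8 = 71, q_2 = 7*1 + 1 = 8.
  i=3: a_3=1, p_3 = 1*71 + 9 = 80, q_3 = 1*8 + 1 = 9.
Check: 80^2 - 79*9^2 = 6400 - 6399 = 1, so (x, y) = (80, 9) solves the equation, and by the theorem it is the least positive solution.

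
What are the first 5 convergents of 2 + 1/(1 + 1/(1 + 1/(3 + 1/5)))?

Using the convergent recurrence p_i = a_i*p_{i-1} + p_{i-2}, q_i = a_i*q_{i-1} + q_{i-2} with p_{-2}=0, p_{-1}=1, q_{-2}=1, q_{-1}=0:
  i=0: a_0=2, p_0 = 2*1 + 0 = 2, q_0 = 2*0 + 1 = 1.
  i=1: a_1=1, p_1 = 1*2 + 1 = 3, q_1 = 1*1 + 0 = 1.
  i=2: a_2=1, p_2 = 1*3 + 2 = 5, q_2 = 1*1 + 1 = 2.
  i=3: a_3=3, p_3 = 3*5 + 3 = 18, q_3 = 3*2 + 1 = 7.
  i=4: a_4=5, p_4 = 5*18 + 5 = 95, q_4 = 5*7 + 2 = 37.

2/1, 3/1, 5/2, 18/7, 95/37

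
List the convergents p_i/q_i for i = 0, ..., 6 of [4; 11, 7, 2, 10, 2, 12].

4/1, 45/11, 319/78, 683/167, 7149/1748, 14981/3663, 186921/45704

Using the convergent recurrence p_i = a_i*p_{i-1} + p_{i-2}, q_i = a_i*q_{i-1} + q_{i-2} with p_{-2}=0, p_{-1}=1, q_{-2}=1, q_{-1}=0:
  i=0: a_0=4, p_0 = 4*1 + 0 = 4, q_0 = 4*0 + 1 = 1.
  i=1: a_1=11, p_1 = 11*4 + 1 = 45, q_1 = 11*1 + 0 = 11.
  i=2: a_2=7, p_2 = 7*45 + 4 = 319, q_2 = 7*11 + 1 = 78.
  i=3: a_3=2, p_3 = 2*319 + 45 = 683, q_3 = 2*78 + 11 = 167.
  i=4: a_4=10, p_4 = 10*683 + 319 = 7149, q_4 = 10*167 + 78 = 1748.
  i=5: a_5=2, p_5 = 2*7149 + 683 = 14981, q_5 = 2*1748 + 167 = 3663.
  i=6: a_6=12, p_6 = 12*14981 + 7149 = 186921, q_6 = 12*3663 + 1748 = 45704.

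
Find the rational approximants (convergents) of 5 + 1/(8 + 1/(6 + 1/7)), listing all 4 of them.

5/1, 41/8, 251/49, 1798/351

Using the convergent recurrence p_i = a_i*p_{i-1} + p_{i-2}, q_i = a_i*q_{i-1} + q_{i-2} with p_{-2}=0, p_{-1}=1, q_{-2}=1, q_{-1}=0:
  i=0: a_0=5, p_0 = 5*1 + 0 = 5, q_0 = 5*0 + 1 = 1.
  i=1: a_1=8, p_1 = 8*5 + 1 = 41, q_1 = 8*1 + 0 = 8.
  i=2: a_2=6, p_2 = 6*41 + 5 = 251, q_2 = 6*8 + 1 = 49.
  i=3: a_3=7, p_3 = 7*251 + 41 = 1798, q_3 = 7*49 + 8 = 351.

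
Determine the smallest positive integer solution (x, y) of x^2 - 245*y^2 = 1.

(x, y) = (51841, 3312)

First expand sqrt(245) as a continued fraction. With x_i = (sqrt(245) + m_i)/d_i and (m_0, d_0) = (0, 1): a_0 = floor(sqrt(245)) = 15, since 15^2 = 225 <= 245 < 256 = 16^2.
Iterate m_{i+1} = d_i*a_i - m_i, d_{i+1} = (245 - m_{i+1}^2)/d_i, a_{i+1} = floor((a_0 + m_{i+1})/d_{i+1}):
  m_1 = 1*15 - 0 = 15, d_1 = (245 - 15^2)/1 = 20/1 = 20, a_1 = floor((15 + 15)/20) = 1.
  m_2 = 20*1 - 15 = 5, d_2 = (245 - 5^2)/20 = 220/20 = 11, a_2 = floor((15 + 5)/11) = 1.
  m_3 = 11*1 - 5 = 6, d_3 = (245 - 6^2)/11 = 209/11 = 19, a_3 = floor((15 + 6)/19) = 1.
  m_4 = 19*1 - 6 = 13, d_4 = (245 - 13^2)/19 = 76/19 = 4, a_4 = floor((15 + 13)/4) = 7.
  m_5 = 4*7 - 13 = 15, d_5 = (245 - 15^2)/4 = 20/4 = 5, a_5 = floor((15 + 15)/5) = 6.
  m_6 = 5*6 - 15 = 15, d_6 = (245 - 15^2)/5 = 20/5 = 4, a_6 = floor((15 + 15)/4) = 7.
  m_7 = 4*7 - 15 = 13, d_7 = (245 - 13^2)/4 = 76/4 = 19, a_7 = floor((15 + 13)/19) = 1.
  m_8 = 19*1 - 13 = 6, d_8 = (245 - 6^2)/19 = 209/19 = 11, a_8 = floor((15 + 6)/11) = 1.
  m_9 = 11*1 - 6 = 5, d_9 = (245 - 5^2)/11 = 220/11 = 20, a_9 = floor((15 + 5)/20) = 1.
  m_10 = 20*1 - 5 = 15, d_10 = (245 - 15^2)/20 = 20/20 = 1, a_10 = floor((15 + 15)/1) = 30.
  m_11 = 1*30 - 15 = 15, d_11 = (245 - 15^2)/1 = 20/1 = 20: (m_11, d_11) = (m_1, d_1) = (15, 20), so from here the quotients repeat a_1, ..., a_10; the period length is 10.
So sqrt(245) = [15; (1, 1, 1, 7, 6, 7, 1, 1, 1, 30)] with period length k = 10.
k is even, so the fundamental solution of x^2 - 245y^2 = 1 is (p_{k-1}, q_{k-1}) = (p_9, q_9); compute convergents through index 9.
Convergents (p_i = a_i*p_{i-1} + p_{i-2}, q_i = a_i*q_{i-1} + q_{i-2} with p_{-2}=0, p_{-1}=1, q_{-2}=1, q_{-1}=0):
  i=0: a_0=15, p_0 = 15*1 + 0 = 15, q_0 = 15*0 + 1 = 1.
  i=1: a_1=1, p_1 = 1*15 + 1 = 16, q_1 = 1*1 + 0 = 1.
  i=2: a_2=1, p_2 = 1*16 + 15 = 31, q_2 = 1*1 + 1 = 2.
  i=3: a_3=1, p_3 = 1*31 + 16 = 47, q_3 = 1*2 + 1 = 3.
  i=4: a_4=7, p_4 = 7*47 + 31 = 360, q_4 = 7*3 + 2 = 23.
  i=5: a_5=6, p_5 = 6*360 + 47 = 2207, q_5 = 6*23 + 3 = 141.
  i=6: a_6=7, p_6 = 7*2207 + 360 = 15809, q_6 = 7*141 + 23 = 1010.
  i=7: a_7=1, p_7 = 1*15809 + 2207 = 18016, q_7 = 1*1010 + 141 = 1151.
  i=8: a_8=1, p_8 = 1*18016 + 15809 = 33825, q_8 = 1*1151 + 1010 = 2161.
  i=9: a_9=1, p_9 = 1*33825 + 18016 = 51841, q_9 = 1*2161 + 1151 = 3312.
Check: 51841^2 - 245*3312^2 = 2687489281 - 2687489280 = 1, so (x, y) = (51841, 3312) solves the equation, and by the theorem it is the least positive solution.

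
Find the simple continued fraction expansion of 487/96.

Run the Euclidean algorithm on 487 and 96; the successive quotients are the partial quotients a_0, a_1, ... (each step inverts the fractional part left over by the previous one):
  487 = 5*96 + 7, so a_0 = 5.
  96 = 13*7 + 5, so a_1 = 13.
  7 = 1*5 + 2, so a_2 = 1.
  5 = 2*2 + 1, so a_3 = 2.
  2 = 2*1 + 0, so a_4 = 2.
The remainder reaches 0 after 5 divisions, so the expansion has 5 partial quotients, read off in order.

[5; 13, 1, 2, 2]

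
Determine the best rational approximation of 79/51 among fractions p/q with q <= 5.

Expand x = 79/51 as a continued fraction with the Euclidean algorithm:
  79 = 1*51 + 28, so a_0 = 1.
  51 = 1*28 + 23, so a_1 = 1.
  28 = 1*23 + 5, so a_2 = 1.
  23 = 4*5 + 3, so a_3 = 4.
  5 = 1*3 + 2, so a_4 = 1.
  3 = 1*2 + 1, so a_5 = 1.
  2 = 2*1 + 0, so a_6 = 2.
so x = [1; 1, 1, 4, 1, 1, 2].
Convergents (p_i = a_i*p_{i-1} + p_{i-2}, q_i = a_i*q_{i-1} + q_{i-2} with p_{-2}=0, p_{-1}=1, q_{-2}=1, q_{-1}=0), until the denominator exceeds 5:
  i=0: a_0=1, p_0 = 1*1 + 0 = 1, q_0 = 1*0 + 1 = 1.
  i=1: a_1=1, p_1 = 1*1 + 1 = 2, q_1 = 1*1 + 0 = 1.
  i=2: a_2=1, p_2 = 1*2 + 1 = 3, q_2 = 1*1 + 1 = 2.
  i=3: a_3=4, p_3 = 4*3 + 2 = 14, q_3 = 4*2 + 1 = 9.
q_3 = 9 > 5, so the last convergent with denominator <= 5 is p_2/q_2 = 3/2.
The closest fraction with denominator <= 5 is either p_2/q_2 or the intermediate fraction (k*p_2 + p_1)/(k*q_2 + q_1) with the largest k >= 1 whose denominator stays <= 5; these approach x as k grows, and every other convergent or intermediate fraction in range is farther away.
Largest k: floor((5 - q_1)/q_2) = floor((5 - 1)/2) = 2.
That gives (2*3 + 2)/(2*2 + 1) = 8/5.
Compare the errors: |x - 3/2| = |79*2 - 3*51|/(51*2) = 5/102, and |x - 8/5| = |79*5 - 8*51|/(51*5) = 13/255.
Cross-multiplying, 5*255 = 1275 < 1326 = 13*102, so 5/102 is smaller: the convergent 3/2 is closer to x than 8/5.

3/2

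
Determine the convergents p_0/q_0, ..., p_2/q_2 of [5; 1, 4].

Using the convergent recurrence p_i = a_i*p_{i-1} + p_{i-2}, q_i = a_i*q_{i-1} + q_{i-2} with p_{-2}=0, p_{-1}=1, q_{-2}=1, q_{-1}=0:
  i=0: a_0=5, p_0 = 5*1 + 0 = 5, q_0 = 5*0 + 1 = 1.
  i=1: a_1=1, p_1 = 1*5 + 1 = 6, q_1 = 1*1 + 0 = 1.
  i=2: a_2=4, p_2 = 4*6 + 5 = 29, q_2 = 4*1 + 1 = 5.

5/1, 6/1, 29/5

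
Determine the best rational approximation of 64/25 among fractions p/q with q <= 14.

23/9

Expand x = 64/25 as a continued fraction with the Euclidean algorithm:
  64 = 2*25 + 14, so a_0 = 2.
  25 = 1*14 + 11, so a_1 = 1.
  14 = 1*11 + 3, so a_2 = 1.
  11 = 3*3 + 2, so a_3 = 3.
  3 = 1*2 + 1, so a_4 = 1.
  2 = 2*1 + 0, so a_5 = 2.
so x = [2; 1, 1, 3, 1, 2].
Convergents (p_i = a_i*p_{i-1} + p_{i-2}, q_i = a_i*q_{i-1} + q_{i-2} with p_{-2}=0, p_{-1}=1, q_{-2}=1, q_{-1}=0), until the denominator exceeds 14:
  i=0: a_0=2, p_0 = 2*1 + 0 = 2, q_0 = 2*0 + 1 = 1.
  i=1: a_1=1, p_1 = 1*2 + 1 = 3, q_1 = 1*1 + 0 = 1.
  i=2: a_2=1, p_2 = 1*3 + 2 = 5, q_2 = 1*1 + 1 = 2.
  i=3: a_3=3, p_3 = 3*5 + 3 = 18, q_3 = 3*2 + 1 = 7.
  i=4: a_4=1, p_4 = 1*18 + 5 = 23, q_4 = 1*7 + 2 = 9.
  i=5: a_5=2, p_5 = 2*23 + 18 = 64, q_5 = 2*9 + 7 = 25.
q_5 = 25 > 14, so the last convergent with denominator <= 14 is p_4/q_4 = 23/9.
The closest fraction with denominator <= 14 is either p_4/q_4 or the intermediate fraction (k*p_4 + p_3)/(k*q_4 + q_3) with the largest k >= 1 whose denominator stays <= 14; these approach x as k grows, and every other convergent or intermediate fraction in range is farther away.
Largest k: floor((14 - q_3)/q_4) = floor((14 - 7)/9) = 0.
Since k = 0, no intermediate fraction beyond p_4/q_4 has denominator <= 14, so the convergent 23/9 is the closest (its error is |64*9 - 23*25|/(25*9) = 1/225).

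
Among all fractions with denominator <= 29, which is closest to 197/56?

102/29

Expand x = 197/56 as a continued fraction with the Euclidean algorithm:
  197 = 3*56 + 29, so a_0 = 3.
  56 = 1*29 + 27, so a_1 = 1.
  29 = 1*27 + 2, so a_2 = 1.
  27 = 13*2 + 1, so a_3 = 13.
  2 = 2*1 + 0, so a_4 = 2.
so x = [3; 1, 1, 13, 2].
Convergents (p_i = a_i*p_{i-1} + p_{i-2}, q_i = a_i*q_{i-1} + q_{i-2} with p_{-2}=0, p_{-1}=1, q_{-2}=1, q_{-1}=0), until the denominator exceeds 29:
  i=0: a_0=3, p_0 = 3*1 + 0 = 3, q_0 = 3*0 + 1 = 1.
  i=1: a_1=1, p_1 = 1*3 + 1 = 4, q_1 = 1*1 + 0 = 1.
  i=2: a_2=1, p_2 = 1*4 + 3 = 7, q_2 = 1*1 + 1 = 2.
  i=3: a_3=13, p_3 = 13*7 + 4 = 95, q_3 = 13*2 + 1 = 27.
  i=4: a_4=2, p_4 = 2*95 + 7 = 197, q_4 = 2*27 + 2 = 56.
q_4 = 56 > 29, so the last convergent with denominator <= 29 is p_3/q_3 = 95/27.
The closest fraction with denominator <= 29 is either p_3/q_3 or the intermediate fraction (k*p_3 + p_2)/(k*q_3 + q_2) with the largest k >= 1 whose denominator stays <= 29; these approach x as k grows, and every other convergent or intermediate fraction in range is farther away.
Largest k: floor((29 - q_2)/q_3) = floor((29 - 2)/27) = 1.
That gives (1*95 + 7)/(1*27 + 2) = 102/29.
Compare the errors: |x - 95/27| = |197*27 - 95*56|/(56*27) = 1/1512, and |x - 102/29| = |197*29 - 102*56|/(56*29) = 1/1624.
Cross-multiplying, 1*1512 = 1512 < 1624 = 1*1624, so 1/1624 is smaller: the intermediate fraction 102/29 is closer to x than 95/27.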